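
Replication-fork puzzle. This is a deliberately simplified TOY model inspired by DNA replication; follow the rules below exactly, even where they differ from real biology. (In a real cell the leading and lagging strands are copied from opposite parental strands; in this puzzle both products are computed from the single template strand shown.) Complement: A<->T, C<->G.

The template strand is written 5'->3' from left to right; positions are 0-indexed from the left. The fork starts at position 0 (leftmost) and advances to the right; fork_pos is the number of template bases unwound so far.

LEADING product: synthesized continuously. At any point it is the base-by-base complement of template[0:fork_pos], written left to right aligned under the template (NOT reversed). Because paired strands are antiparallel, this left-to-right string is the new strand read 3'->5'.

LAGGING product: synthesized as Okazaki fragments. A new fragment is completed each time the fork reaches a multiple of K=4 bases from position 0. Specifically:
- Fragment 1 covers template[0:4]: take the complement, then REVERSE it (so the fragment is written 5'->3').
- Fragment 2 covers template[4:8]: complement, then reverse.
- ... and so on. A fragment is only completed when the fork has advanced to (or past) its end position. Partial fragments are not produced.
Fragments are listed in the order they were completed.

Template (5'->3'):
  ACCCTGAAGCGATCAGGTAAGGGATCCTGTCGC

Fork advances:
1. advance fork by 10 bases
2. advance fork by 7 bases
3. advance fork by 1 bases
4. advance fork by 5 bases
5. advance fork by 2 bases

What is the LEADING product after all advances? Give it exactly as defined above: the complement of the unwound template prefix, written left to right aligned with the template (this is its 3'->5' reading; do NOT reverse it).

Step 1: advance 10 -> fork_pos = 0 + 10 = 10.
Step 2: advance 7 -> fork_pos = 10 + 7 = 17.
Step 3: advance 1 -> fork_pos = 17 + 1 = 18.
Step 4: advance 5 -> fork_pos = 18 + 5 = 23.
Step 5: advance 2 -> fork_pos = 23 + 2 = 25.
Unwound prefix: template[0:25] = ACCCTGAAGCGATCAGGTAAGGGAT
Complement it base by base (A<->T, C<->G), keeping left-to-right order:
  [0:5] ACCCT -> TGGGA
  [5:10] GAAGC -> CTTCG
  [10:15] GATCA -> CTAGT
  [15:20] GGTAA -> CCATT
  [20:25] GGGAT -> CCCTA
Concatenate: TGGGACTTCGCTAGTCCATTCCCTA (length 25; written aligned with the template, i.e. 3'->5').

Answer: TGGGACTTCGCTAGTCCATTCCCTA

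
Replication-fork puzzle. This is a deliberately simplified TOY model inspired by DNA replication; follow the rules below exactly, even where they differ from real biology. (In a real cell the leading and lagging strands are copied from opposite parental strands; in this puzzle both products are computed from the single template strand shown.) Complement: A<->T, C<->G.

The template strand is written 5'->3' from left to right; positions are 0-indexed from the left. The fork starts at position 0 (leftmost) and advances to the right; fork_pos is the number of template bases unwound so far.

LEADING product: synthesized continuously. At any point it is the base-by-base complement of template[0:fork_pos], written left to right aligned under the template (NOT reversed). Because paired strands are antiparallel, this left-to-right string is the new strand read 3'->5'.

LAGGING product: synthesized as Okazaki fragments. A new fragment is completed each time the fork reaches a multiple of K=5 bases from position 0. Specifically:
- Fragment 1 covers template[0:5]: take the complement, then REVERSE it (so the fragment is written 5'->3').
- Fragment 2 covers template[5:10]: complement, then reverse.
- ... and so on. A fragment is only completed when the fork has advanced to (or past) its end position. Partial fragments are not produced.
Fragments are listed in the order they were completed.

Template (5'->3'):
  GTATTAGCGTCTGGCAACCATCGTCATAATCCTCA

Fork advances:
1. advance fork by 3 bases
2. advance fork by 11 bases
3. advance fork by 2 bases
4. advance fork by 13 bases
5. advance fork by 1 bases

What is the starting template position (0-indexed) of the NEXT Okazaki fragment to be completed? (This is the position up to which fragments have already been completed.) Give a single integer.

Step 1: advance 3 -> fork_pos = 0 + 3 = 3. Next multiple of 5 is 5 (not reached); still 0 fragment(s).
Step 2: advance 11 -> fork_pos = 3 + 11 = 14. Reached multiple(s) of 5: 5, 10 -> fragments 1-2 completed (2 total).
Step 3: advance 2 -> fork_pos = 14 + 2 = 16. Reached multiple(s) of 5: 15 -> fragment 3 completed (3 total).
Step 4: advance 13 -> fork_pos = 16 + 13 = 29. Reached multiple(s) of 5: 20, 25 -> fragments 4-5 completed (5 total).
Step 5: advance 1 -> fork_pos = 29 + 1 = 30. Reached multiple(s) of 5: 30 -> fragment 6 completed (6 total).
6 fragment(s) completed, covering template[0:30] (6 x 5 = 30). The next fragment, fragment 7, covers template[30:35], so it starts at position 30.

Answer: 30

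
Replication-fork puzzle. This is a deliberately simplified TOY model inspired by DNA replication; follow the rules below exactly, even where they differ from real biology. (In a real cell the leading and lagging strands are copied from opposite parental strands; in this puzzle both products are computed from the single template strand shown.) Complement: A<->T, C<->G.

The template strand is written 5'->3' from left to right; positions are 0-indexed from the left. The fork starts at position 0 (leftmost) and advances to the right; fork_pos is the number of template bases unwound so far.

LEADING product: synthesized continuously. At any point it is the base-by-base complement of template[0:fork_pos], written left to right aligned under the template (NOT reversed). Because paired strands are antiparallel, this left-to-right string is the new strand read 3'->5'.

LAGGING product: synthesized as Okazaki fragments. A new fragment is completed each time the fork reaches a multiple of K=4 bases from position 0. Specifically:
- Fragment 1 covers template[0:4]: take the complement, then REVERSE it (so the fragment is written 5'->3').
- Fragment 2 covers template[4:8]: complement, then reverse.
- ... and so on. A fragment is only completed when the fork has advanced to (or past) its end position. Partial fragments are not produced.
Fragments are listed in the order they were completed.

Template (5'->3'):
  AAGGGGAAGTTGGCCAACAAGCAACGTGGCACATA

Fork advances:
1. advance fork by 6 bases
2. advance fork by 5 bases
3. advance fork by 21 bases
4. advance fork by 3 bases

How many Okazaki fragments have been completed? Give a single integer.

Step 1: advance 6 -> fork_pos = 0 + 6 = 6. Reached multiple(s) of 4: 4 -> fragment 1 completed (1 total).
Step 2: advance 5 -> fork_pos = 6 + 5 = 11. Reached multiple(s) of 4: 8 -> fragment 2 completed (2 total).
Step 3: advance 21 -> fork_pos = 11 + 21 = 32. Reached multiple(s) of 4: 12, 16, 20, 24, 28, 32 -> fragments 3-8 completed (8 total).
Step 4: advance 3 -> fork_pos = 32 + 3 = 35. Next multiple of 4 is 36 (not reached); still 8 fragment(s).
Check: final fork_pos = 35; the multiples of 4 that are <= 35 are 4..32 -> 35 // 4 = 8 completed fragment(s).

Answer: 8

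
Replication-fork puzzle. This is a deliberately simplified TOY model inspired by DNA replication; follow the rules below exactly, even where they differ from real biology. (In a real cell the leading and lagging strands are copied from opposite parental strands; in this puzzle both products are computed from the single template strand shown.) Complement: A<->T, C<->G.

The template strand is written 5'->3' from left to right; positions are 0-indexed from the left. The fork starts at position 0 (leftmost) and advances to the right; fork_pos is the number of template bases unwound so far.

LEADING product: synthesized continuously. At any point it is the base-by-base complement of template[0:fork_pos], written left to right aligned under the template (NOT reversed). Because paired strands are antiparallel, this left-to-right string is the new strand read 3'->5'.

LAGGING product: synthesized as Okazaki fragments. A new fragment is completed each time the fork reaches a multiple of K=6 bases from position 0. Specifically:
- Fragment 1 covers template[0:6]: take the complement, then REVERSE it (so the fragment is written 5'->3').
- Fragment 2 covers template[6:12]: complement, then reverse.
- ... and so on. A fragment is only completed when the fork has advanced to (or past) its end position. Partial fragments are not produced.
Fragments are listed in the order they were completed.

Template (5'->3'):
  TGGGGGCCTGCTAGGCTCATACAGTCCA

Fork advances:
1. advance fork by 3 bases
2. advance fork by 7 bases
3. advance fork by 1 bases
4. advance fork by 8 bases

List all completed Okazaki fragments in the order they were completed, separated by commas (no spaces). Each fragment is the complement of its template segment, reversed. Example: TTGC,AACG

Answer: CCCCCA,AGCAGG,GAGCCT

Derivation:
Step 1: advance 3 -> fork_pos = 0 + 3 = 3. Next multiple of 6 is 6 (not reached); still 0 fragment(s).
Step 2: advance 7 -> fork_pos = 3 + 7 = 10. Reached multiple(s) of 6: 6 -> fragment 1 completed (1 total).
Step 3: advance 1 -> fork_pos = 10 + 1 = 11. Next multiple of 6 is 12 (not reached); still 1 fragment(s).
Step 4: advance 8 -> fork_pos = 11 + 8 = 19. Reached multiple(s) of 6: 12, 18 -> fragments 2-3 completed (3 total).
Final fork_pos = 19, so 3 fragment(s) are complete. Build each: template segment -> complement -> reverse.
Fragment 1: template[0:6] = TGGGGG -> complement ACCCCC -> reversed CCCCCA
Fragment 2: template[6:12] = CCTGCT -> complement GGACGA -> reversed AGCAGG
Fragment 3: template[12:18] = AGGCTC -> complement TCCGAG -> reversed GAGCCT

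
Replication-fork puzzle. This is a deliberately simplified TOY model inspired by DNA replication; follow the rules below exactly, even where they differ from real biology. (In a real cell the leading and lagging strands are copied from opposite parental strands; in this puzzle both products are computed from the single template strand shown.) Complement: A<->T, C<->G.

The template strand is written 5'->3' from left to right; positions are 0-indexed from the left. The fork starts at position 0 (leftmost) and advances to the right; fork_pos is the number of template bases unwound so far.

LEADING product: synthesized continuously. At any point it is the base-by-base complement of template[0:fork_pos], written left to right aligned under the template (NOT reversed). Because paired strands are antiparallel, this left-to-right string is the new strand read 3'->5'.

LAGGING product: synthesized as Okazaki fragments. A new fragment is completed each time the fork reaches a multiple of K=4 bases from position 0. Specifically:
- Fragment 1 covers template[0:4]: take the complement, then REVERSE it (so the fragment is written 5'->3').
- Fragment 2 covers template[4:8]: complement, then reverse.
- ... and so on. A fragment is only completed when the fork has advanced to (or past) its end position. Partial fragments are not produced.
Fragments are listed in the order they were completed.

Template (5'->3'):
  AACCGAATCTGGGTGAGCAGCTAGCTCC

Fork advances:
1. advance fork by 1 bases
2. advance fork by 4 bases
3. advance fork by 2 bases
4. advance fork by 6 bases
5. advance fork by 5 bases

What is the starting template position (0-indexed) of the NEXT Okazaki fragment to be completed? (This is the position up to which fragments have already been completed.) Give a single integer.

Answer: 16

Derivation:
Step 1: advance 1 -> fork_pos = 0 + 1 = 1. Next multiple of 4 is 4 (not reached); still 0 fragment(s).
Step 2: advance 4 -> fork_pos = 1 + 4 = 5. Reached multiple(s) of 4: 4 -> fragment 1 completed (1 total).
Step 3: advance 2 -> fork_pos = 5 + 2 = 7. Next multiple of 4 is 8 (not reached); still 1 fragment(s).
Step 4: advance 6 -> fork_pos = 7 + 6 = 13. Reached multiple(s) of 4: 8, 12 -> fragments 2-3 completed (3 total).
Step 5: advance 5 -> fork_pos = 13 + 5 = 18. Reached multiple(s) of 4: 16 -> fragment 4 completed (4 total).
4 fragment(s) completed, covering template[0:16] (4 x 4 = 16). The next fragment, fragment 5, covers template[16:20], so it starts at position 16.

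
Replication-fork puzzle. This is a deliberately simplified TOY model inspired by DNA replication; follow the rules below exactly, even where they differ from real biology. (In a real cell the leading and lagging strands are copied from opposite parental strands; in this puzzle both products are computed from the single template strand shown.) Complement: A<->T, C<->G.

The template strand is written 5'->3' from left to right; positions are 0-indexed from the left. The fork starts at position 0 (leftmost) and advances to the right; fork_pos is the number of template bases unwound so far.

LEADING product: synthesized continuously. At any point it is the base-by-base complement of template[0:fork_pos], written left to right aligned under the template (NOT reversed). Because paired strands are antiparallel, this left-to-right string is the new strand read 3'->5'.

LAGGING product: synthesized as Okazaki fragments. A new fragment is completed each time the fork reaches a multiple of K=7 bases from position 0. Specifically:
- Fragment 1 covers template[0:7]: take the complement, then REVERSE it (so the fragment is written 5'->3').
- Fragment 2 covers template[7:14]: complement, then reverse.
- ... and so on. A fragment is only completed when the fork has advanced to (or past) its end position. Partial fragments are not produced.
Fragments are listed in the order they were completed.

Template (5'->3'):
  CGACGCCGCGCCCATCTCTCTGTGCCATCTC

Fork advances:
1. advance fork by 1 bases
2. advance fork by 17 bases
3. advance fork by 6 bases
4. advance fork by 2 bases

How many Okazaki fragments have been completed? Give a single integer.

Answer: 3

Derivation:
Step 1: advance 1 -> fork_pos = 0 + 1 = 1. Next multiple of 7 is 7 (not reached); still 0 fragment(s).
Step 2: advance 17 -> fork_pos = 1 + 17 = 18. Reached multiple(s) of 7: 7, 14 -> fragments 1-2 completed (2 total).
Step 3: advance 6 -> fork_pos = 18 + 6 = 24. Reached multiple(s) of 7: 21 -> fragment 3 completed (3 total).
Step 4: advance 2 -> fork_pos = 24 + 2 = 26. Next multiple of 7 is 28 (not reached); still 3 fragment(s).
Check: final fork_pos = 26; the multiples of 7 that are <= 26 are 7..21 -> 26 // 7 = 3 completed fragment(s).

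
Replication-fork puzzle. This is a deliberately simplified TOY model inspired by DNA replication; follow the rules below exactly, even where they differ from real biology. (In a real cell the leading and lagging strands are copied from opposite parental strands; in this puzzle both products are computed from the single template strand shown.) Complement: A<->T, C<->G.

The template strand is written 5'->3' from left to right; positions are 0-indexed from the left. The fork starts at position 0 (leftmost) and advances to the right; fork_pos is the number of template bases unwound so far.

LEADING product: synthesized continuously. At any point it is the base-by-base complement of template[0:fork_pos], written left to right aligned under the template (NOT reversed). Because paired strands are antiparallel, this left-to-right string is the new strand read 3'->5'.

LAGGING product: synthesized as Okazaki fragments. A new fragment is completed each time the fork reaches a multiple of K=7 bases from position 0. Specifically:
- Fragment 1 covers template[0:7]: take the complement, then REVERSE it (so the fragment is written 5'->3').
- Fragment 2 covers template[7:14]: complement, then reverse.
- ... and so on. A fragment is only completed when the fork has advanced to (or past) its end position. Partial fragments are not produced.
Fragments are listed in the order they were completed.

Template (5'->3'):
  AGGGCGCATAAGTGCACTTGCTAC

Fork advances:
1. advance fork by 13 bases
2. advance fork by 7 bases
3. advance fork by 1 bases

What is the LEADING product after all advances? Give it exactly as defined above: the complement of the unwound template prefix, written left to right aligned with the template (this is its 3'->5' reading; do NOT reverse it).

Step 1: advance 13 -> fork_pos = 0 + 13 = 13.
Step 2: advance 7 -> fork_pos = 13 + 7 = 20.
Step 3: advance 1 -> fork_pos = 20 + 1 = 21.
Unwound prefix: template[0:21] = AGGGCGCATAAGTGCACTTGC
Complement it base by base (A<->T, C<->G), keeping left-to-right order:
  [0:5] AGGGC -> TCCCG
  [5:10] GCATA -> CGTAT
  [10:15] AGTGC -> TCACG
  [15:20] ACTTG -> TGAAC
  [20:21] C -> G
Concatenate: TCCCGCGTATTCACGTGAACG (length 21; written aligned with the template, i.e. 3'->5').

Answer: TCCCGCGTATTCACGTGAACG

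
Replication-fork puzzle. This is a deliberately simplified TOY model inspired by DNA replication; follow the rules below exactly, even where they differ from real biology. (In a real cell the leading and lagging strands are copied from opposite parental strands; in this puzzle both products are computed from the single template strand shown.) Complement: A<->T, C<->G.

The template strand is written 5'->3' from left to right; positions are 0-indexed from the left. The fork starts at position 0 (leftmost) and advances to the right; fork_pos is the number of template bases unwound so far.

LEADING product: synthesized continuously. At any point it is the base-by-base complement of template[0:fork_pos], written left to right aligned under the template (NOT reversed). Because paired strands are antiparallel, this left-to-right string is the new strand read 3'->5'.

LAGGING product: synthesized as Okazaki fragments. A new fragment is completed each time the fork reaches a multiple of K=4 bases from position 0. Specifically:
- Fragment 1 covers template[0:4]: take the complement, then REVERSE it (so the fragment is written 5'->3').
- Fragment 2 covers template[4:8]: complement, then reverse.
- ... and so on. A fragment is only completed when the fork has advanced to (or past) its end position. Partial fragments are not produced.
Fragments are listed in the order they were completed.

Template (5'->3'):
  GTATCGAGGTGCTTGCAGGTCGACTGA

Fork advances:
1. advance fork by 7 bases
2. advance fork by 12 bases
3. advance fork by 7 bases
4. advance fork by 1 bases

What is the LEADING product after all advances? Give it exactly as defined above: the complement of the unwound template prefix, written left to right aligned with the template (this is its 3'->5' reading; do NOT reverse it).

Step 1: advance 7 -> fork_pos = 0 + 7 = 7.
Step 2: advance 12 -> fork_pos = 7 + 12 = 19.
Step 3: advance 7 -> fork_pos = 19 + 7 = 26.
Step 4: advance 1 -> fork_pos = 26 + 1 = 27.
Unwound prefix: template[0:27] = GTATCGAGGTGCTTGCAGGTCGACTGA
Complement it base by base (A<->T, C<->G), keeping left-to-right order:
  [0:5] GTATC -> CATAG
  [5:10] GAGGT -> CTCCA
  [10:15] GCTTG -> CGAAC
  [15:20] CAGGT -> GTCCA
  [20:25] CGACT -> GCTGA
  [25:27] GA -> CT
Concatenate: CATAGCTCCACGAACGTCCAGCTGACT (length 27; written aligned with the template, i.e. 3'->5').

Answer: CATAGCTCCACGAACGTCCAGCTGACT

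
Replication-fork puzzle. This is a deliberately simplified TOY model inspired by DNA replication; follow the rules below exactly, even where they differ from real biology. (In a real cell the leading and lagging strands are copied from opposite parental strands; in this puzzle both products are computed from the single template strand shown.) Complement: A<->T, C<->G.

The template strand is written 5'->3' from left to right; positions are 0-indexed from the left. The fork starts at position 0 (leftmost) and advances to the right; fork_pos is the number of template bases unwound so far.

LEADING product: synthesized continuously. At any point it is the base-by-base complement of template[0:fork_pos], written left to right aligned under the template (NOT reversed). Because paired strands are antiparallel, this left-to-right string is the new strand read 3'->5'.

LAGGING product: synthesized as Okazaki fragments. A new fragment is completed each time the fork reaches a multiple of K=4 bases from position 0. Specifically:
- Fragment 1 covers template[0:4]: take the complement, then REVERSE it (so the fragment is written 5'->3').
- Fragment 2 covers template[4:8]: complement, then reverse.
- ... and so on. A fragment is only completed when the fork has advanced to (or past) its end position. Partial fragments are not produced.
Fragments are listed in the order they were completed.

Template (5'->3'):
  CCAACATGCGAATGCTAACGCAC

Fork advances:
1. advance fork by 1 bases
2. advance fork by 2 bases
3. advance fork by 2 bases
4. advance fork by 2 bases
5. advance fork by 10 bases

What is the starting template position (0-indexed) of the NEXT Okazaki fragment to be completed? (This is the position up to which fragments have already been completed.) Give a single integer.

Answer: 16

Derivation:
Step 1: advance 1 -> fork_pos = 0 + 1 = 1. Next multiple of 4 is 4 (not reached); still 0 fragment(s).
Step 2: advance 2 -> fork_pos = 1 + 2 = 3. Next multiple of 4 is 4 (not reached); still 0 fragment(s).
Step 3: advance 2 -> fork_pos = 3 + 2 = 5. Reached multiple(s) of 4: 4 -> fragment 1 completed (1 total).
Step 4: advance 2 -> fork_pos = 5 + 2 = 7. Next multiple of 4 is 8 (not reached); still 1 fragment(s).
Step 5: advance 10 -> fork_pos = 7 + 10 = 17. Reached multiple(s) of 4: 8, 12, 16 -> fragments 2-4 completed (4 total).
4 fragment(s) completed, covering template[0:16] (4 x 4 = 16). The next fragment, fragment 5, covers template[16:20], so it starts at position 16.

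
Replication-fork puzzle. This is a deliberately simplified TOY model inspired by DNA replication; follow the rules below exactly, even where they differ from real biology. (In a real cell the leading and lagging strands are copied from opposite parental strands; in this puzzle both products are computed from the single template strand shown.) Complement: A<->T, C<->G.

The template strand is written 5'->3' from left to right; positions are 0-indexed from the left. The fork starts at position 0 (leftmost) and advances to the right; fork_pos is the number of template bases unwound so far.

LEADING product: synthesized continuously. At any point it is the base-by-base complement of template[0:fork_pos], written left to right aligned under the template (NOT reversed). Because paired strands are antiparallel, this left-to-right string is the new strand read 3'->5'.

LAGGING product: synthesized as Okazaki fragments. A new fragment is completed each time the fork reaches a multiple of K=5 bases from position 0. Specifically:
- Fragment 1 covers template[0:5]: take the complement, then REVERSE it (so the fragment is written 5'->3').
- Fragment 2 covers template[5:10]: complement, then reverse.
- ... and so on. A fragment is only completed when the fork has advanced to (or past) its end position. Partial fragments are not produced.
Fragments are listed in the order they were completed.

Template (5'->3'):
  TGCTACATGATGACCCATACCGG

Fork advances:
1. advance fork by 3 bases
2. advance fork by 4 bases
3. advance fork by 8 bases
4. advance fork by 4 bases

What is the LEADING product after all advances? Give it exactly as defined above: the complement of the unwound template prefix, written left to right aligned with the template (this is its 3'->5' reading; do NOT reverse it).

Answer: ACGATGTACTACTGGGTAT

Derivation:
Step 1: advance 3 -> fork_pos = 0 + 3 = 3.
Step 2: advance 4 -> fork_pos = 3 + 4 = 7.
Step 3: advance 8 -> fork_pos = 7 + 8 = 15.
Step 4: advance 4 -> fork_pos = 15 + 4 = 19.
Unwound prefix: template[0:19] = TGCTACATGATGACCCATA
Complement it base by base (A<->T, C<->G), keeping left-to-right order:
  [0:5] TGCTA -> ACGAT
  [5:10] CATGA -> GTACT
  [10:15] TGACC -> ACTGG
  [15:19] CATA -> GTAT
Concatenate: ACGATGTACTACTGGGTAT (length 19; written aligned with the template, i.e. 3'->5').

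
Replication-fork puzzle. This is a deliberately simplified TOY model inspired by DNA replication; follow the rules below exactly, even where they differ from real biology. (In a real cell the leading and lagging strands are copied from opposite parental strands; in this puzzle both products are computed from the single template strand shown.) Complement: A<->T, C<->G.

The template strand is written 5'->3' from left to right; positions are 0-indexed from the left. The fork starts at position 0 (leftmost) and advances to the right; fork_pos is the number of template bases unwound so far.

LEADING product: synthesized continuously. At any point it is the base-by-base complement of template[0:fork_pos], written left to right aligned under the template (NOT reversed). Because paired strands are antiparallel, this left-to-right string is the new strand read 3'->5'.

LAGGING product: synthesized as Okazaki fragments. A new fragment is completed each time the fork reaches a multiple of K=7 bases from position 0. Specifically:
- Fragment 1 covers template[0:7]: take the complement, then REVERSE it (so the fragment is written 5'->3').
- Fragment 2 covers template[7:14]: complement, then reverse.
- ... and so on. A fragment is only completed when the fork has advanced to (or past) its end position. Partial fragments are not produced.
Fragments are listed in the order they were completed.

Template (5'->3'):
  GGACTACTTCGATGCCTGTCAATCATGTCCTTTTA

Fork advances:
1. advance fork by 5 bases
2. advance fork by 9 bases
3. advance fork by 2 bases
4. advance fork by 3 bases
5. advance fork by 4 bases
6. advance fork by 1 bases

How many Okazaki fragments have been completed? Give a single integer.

Step 1: advance 5 -> fork_pos = 0 + 5 = 5. Next multiple of 7 is 7 (not reached); still 0 fragment(s).
Step 2: advance 9 -> fork_pos = 5 + 9 = 14. Reached multiple(s) of 7: 7, 14 -> fragments 1-2 completed (2 total).
Step 3: advance 2 -> fork_pos = 14 + 2 = 16. Next multiple of 7 is 21 (not reached); still 2 fragment(s).
Step 4: advance 3 -> fork_pos = 16 + 3 = 19. Next multiple of 7 is 21 (not reached); still 2 fragment(s).
Step 5: advance 4 -> fork_pos = 19 + 4 = 23. Reached multiple(s) of 7: 21 -> fragment 3 completed (3 total).
Step 6: advance 1 -> fork_pos = 23 + 1 = 24. Next multiple of 7 is 28 (not reached); still 3 fragment(s).
Check: final fork_pos = 24; the multiples of 7 that are <= 24 are 7..21 -> 24 // 7 = 3 completed fragment(s).

Answer: 3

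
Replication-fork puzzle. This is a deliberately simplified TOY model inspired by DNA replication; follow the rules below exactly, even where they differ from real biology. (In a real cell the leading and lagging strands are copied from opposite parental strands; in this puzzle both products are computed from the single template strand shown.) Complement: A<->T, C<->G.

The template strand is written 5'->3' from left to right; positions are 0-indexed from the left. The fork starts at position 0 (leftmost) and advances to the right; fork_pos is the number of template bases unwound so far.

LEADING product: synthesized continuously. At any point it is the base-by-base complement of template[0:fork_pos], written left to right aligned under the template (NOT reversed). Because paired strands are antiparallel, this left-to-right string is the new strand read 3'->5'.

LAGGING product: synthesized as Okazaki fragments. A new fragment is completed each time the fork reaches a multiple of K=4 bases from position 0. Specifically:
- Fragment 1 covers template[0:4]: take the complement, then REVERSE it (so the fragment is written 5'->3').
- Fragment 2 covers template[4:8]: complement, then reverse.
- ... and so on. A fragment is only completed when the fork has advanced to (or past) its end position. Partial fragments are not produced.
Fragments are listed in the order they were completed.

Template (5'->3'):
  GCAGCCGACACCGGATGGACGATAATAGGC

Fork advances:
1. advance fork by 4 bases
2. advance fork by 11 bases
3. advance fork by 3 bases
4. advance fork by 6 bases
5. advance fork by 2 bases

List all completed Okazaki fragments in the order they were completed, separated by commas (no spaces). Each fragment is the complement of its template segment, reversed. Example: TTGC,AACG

Answer: CTGC,TCGG,GGTG,ATCC,GTCC,TATC

Derivation:
Step 1: advance 4 -> fork_pos = 0 + 4 = 4. Reached multiple(s) of 4: 4 -> fragment 1 completed (1 total).
Step 2: advance 11 -> fork_pos = 4 + 11 = 15. Reached multiple(s) of 4: 8, 12 -> fragments 2-3 completed (3 total).
Step 3: advance 3 -> fork_pos = 15 + 3 = 18. Reached multiple(s) of 4: 16 -> fragment 4 completed (4 total).
Step 4: advance 6 -> fork_pos = 18 + 6 = 24. Reached multiple(s) of 4: 20, 24 -> fragments 5-6 completed (6 total).
Step 5: advance 2 -> fork_pos = 24 + 2 = 26. Next multiple of 4 is 28 (not reached); still 6 fragment(s).
Final fork_pos = 26, so 6 fragment(s) are complete. Build each: template segment -> complement -> reverse.
Fragment 1: template[0:4] = GCAG -> complement CGTC -> reversed CTGC
Fragment 2: template[4:8] = CCGA -> complement GGCT -> reversed TCGG
Fragment 3: template[8:12] = CACC -> complement GTGG -> reversed GGTG
Fragment 4: template[12:16] = GGAT -> complement CCTA -> reversed ATCC
Fragment 5: template[16:20] = GGAC -> complement CCTG -> reversed GTCC
Fragment 6: template[20:24] = GATA -> complement CTAT -> reversed TATC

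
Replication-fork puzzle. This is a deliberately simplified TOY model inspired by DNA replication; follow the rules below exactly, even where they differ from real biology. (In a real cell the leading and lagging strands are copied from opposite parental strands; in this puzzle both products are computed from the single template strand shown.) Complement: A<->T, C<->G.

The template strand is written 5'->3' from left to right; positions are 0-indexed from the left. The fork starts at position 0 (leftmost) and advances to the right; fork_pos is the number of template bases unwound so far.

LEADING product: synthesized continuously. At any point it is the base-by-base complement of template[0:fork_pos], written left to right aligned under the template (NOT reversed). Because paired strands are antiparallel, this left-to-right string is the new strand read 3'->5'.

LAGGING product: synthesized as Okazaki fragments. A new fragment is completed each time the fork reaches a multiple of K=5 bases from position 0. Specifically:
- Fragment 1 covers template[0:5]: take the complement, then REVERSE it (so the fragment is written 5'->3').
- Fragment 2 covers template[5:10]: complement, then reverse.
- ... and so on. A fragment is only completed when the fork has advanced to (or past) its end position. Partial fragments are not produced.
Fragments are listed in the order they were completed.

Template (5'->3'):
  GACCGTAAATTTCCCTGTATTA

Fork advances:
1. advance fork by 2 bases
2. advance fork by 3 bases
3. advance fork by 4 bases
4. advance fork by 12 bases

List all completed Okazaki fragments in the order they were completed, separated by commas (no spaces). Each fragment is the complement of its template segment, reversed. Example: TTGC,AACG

Answer: CGGTC,ATTTA,GGGAA,ATACA

Derivation:
Step 1: advance 2 -> fork_pos = 0 + 2 = 2. Next multiple of 5 is 5 (not reached); still 0 fragment(s).
Step 2: advance 3 -> fork_pos = 2 + 3 = 5. Reached multiple(s) of 5: 5 -> fragment 1 completed (1 total).
Step 3: advance 4 -> fork_pos = 5 + 4 = 9. Next multiple of 5 is 10 (not reached); still 1 fragment(s).
Step 4: advance 12 -> fork_pos = 9 + 12 = 21. Reached multiple(s) of 5: 10, 15, 20 -> fragments 2-4 completed (4 total).
Final fork_pos = 21, so 4 fragment(s) are complete. Build each: template segment -> complement -> reverse.
Fragment 1: template[0:5] = GACCG -> complement CTGGC -> reversed CGGTC
Fragment 2: template[5:10] = TAAAT -> complement ATTTA -> reversed ATTTA
Fragment 3: template[10:15] = TTCCC -> complement AAGGG -> reversed GGGAA
Fragment 4: template[15:20] = TGTAT -> complement ACATA -> reversed ATACA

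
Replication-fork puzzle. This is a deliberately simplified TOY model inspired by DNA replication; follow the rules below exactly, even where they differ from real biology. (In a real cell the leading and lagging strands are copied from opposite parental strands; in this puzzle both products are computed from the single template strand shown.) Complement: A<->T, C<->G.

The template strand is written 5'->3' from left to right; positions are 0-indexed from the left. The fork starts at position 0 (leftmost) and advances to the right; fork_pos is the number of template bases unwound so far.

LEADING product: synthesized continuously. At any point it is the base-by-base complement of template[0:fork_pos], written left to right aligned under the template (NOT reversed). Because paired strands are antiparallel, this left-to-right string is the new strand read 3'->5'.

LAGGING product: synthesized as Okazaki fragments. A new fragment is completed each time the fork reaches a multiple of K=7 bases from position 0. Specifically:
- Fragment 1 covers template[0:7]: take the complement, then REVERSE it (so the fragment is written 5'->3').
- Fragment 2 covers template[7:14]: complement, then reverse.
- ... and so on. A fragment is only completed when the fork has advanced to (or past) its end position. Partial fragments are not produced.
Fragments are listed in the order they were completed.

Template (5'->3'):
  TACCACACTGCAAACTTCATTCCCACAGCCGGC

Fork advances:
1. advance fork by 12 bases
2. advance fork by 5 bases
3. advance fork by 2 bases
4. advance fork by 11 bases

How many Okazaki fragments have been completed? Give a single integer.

Step 1: advance 12 -> fork_pos = 0 + 12 = 12. Reached multiple(s) of 7: 7 -> fragment 1 completed (1 total).
Step 2: advance 5 -> fork_pos = 12 + 5 = 17. Reached multiple(s) of 7: 14 -> fragment 2 completed (2 total).
Step 3: advance 2 -> fork_pos = 17 + 2 = 19. Next multiple of 7 is 21 (not reached); still 2 fragment(s).
Step 4: advance 11 -> fork_pos = 19 + 11 = 30. Reached multiple(s) of 7: 21, 28 -> fragments 3-4 completed (4 total).
Check: final fork_pos = 30; the multiples of 7 that are <= 30 are 7..28 -> 30 // 7 = 4 completed fragment(s).

Answer: 4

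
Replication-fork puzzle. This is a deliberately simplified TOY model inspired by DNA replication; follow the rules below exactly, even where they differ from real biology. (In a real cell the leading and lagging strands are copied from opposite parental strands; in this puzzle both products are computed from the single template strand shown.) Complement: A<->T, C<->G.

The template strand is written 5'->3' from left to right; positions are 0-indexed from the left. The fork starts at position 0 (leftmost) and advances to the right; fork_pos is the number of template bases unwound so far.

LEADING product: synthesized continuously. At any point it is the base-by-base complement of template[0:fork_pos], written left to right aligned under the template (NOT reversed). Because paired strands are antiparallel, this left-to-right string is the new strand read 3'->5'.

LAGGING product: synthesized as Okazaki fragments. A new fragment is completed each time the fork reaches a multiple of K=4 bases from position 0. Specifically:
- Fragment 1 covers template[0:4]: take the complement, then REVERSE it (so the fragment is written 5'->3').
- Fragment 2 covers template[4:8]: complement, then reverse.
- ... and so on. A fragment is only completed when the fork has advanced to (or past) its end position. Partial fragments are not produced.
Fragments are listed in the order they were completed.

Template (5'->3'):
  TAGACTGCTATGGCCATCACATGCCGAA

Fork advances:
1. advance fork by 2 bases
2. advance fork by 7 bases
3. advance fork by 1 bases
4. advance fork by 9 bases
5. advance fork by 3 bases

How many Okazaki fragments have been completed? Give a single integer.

Step 1: advance 2 -> fork_pos = 0 + 2 = 2. Next multiple of 4 is 4 (not reached); still 0 fragment(s).
Step 2: advance 7 -> fork_pos = 2 + 7 = 9. Reached multiple(s) of 4: 4, 8 -> fragments 1-2 completed (2 total).
Step 3: advance 1 -> fork_pos = 9 + 1 = 10. Next multiple of 4 is 12 (not reached); still 2 fragment(s).
Step 4: advance 9 -> fork_pos = 10 + 9 = 19. Reached multiple(s) of 4: 12, 16 -> fragments 3-4 completed (4 total).
Step 5: advance 3 -> fork_pos = 19 + 3 = 22. Reached multiple(s) of 4: 20 -> fragment 5 completed (5 total).
Check: final fork_pos = 22; the multiples of 4 that are <= 22 are 4..20 -> 22 // 4 = 5 completed fragment(s).

Answer: 5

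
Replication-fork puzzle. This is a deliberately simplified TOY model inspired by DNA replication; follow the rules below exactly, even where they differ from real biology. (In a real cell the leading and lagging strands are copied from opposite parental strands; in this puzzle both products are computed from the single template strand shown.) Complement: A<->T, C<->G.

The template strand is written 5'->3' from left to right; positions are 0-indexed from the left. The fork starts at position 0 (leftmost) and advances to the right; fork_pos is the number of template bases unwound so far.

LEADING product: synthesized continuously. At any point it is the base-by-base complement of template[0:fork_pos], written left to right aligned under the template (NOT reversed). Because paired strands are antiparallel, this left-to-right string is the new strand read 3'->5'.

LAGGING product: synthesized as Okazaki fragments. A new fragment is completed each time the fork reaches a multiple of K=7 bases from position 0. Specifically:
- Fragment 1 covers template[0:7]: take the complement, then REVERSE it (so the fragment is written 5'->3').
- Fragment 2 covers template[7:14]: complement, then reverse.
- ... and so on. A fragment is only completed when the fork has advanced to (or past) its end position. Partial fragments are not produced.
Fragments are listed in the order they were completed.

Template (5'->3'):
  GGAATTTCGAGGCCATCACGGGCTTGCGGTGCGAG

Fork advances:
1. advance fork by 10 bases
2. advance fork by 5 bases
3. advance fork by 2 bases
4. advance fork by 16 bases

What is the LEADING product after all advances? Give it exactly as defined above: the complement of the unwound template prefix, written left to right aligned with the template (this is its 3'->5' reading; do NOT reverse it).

Answer: CCTTAAAGCTCCGGTAGTGCCCGAACGCCACGC

Derivation:
Step 1: advance 10 -> fork_pos = 0 + 10 = 10.
Step 2: advance 5 -> fork_pos = 10 + 5 = 15.
Step 3: advance 2 -> fork_pos = 15 + 2 = 17.
Step 4: advance 16 -> fork_pos = 17 + 16 = 33.
Unwound prefix: template[0:33] = GGAATTTCGAGGCCATCACGGGCTTGCGGTGCG
Complement it base by base (A<->T, C<->G), keeping left-to-right order:
  [0:5] GGAAT -> CCTTA
  [5:10] TTCGA -> AAGCT
  [10:15] GGCCA -> CCGGT
  [15:20] TCACG -> AGTGC
  [20:25] GGCTT -> CCGAA
  [25:30] GCGGT -> CGCCA
  [30:33] GCG -> CGC
Concatenate: CCTTAAAGCTCCGGTAGTGCCCGAACGCCACGC (length 33; written aligned with the template, i.e. 3'->5').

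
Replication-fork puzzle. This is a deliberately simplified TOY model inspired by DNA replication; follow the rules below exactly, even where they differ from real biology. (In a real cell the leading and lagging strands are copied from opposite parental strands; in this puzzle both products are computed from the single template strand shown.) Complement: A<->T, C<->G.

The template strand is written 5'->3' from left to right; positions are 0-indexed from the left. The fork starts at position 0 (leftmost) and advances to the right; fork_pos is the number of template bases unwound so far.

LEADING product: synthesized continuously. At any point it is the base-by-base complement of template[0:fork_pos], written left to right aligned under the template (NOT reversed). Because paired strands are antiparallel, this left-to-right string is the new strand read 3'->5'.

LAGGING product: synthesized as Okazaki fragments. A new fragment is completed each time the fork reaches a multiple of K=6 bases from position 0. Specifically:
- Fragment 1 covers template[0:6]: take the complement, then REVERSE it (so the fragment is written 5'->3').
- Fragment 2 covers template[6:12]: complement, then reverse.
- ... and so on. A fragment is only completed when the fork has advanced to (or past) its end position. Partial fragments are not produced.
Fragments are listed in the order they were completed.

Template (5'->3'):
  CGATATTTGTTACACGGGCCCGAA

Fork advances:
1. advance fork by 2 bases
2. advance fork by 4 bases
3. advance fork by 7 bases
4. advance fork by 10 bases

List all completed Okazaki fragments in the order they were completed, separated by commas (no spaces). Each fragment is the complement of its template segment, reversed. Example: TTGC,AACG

Step 1: advance 2 -> fork_pos = 0 + 2 = 2. Next multiple of 6 is 6 (not reached); still 0 fragment(s).
Step 2: advance 4 -> fork_pos = 2 + 4 = 6. Reached multiple(s) of 6: 6 -> fragment 1 completed (1 total).
Step 3: advance 7 -> fork_pos = 6 + 7 = 13. Reached multiple(s) of 6: 12 -> fragment 2 completed (2 total).
Step 4: advance 10 -> fork_pos = 13 + 10 = 23. Reached multiple(s) of 6: 18 -> fragment 3 completed (3 total).
Final fork_pos = 23, so 3 fragment(s) are complete. Build each: template segment -> complement -> reverse.
Fragment 1: template[0:6] = CGATAT -> complement GCTATA -> reversed ATATCG
Fragment 2: template[6:12] = TTGTTA -> complement AACAAT -> reversed TAACAA
Fragment 3: template[12:18] = CACGGG -> complement GTGCCC -> reversed CCCGTG

Answer: ATATCG,TAACAA,CCCGTG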